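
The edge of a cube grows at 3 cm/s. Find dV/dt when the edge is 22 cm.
4356 cm³/s

V = s³
dV/dt = 3s² · ds/dt = 3·22²·3 = 4356 cm³/s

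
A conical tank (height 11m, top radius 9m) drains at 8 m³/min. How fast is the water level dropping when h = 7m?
968/(3969π) ≈ 0.07763 m/min

r/h = 9/11, so r = (9/11)h
V = (1/3)πr²h = (1/3)π((9/11)h)²h = (27/121)πh³
dV/dh = (81/121)πh²
dh/dt = (dV/dt)/(dV/dh) = -8/((81/121)π·7²) = -968/(3969π) m/min
The level is dropping at 968/(3969π) ≈ 0.07763 m/min.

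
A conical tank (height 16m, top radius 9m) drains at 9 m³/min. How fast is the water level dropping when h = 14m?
64/(441π) ≈ 0.04619 m/min

r/h = 9/16, so r = (9/16)h
V = (1/3)πr²h = (1/3)π((9/16)h)²h = (27/256)πh³
dV/dh = (81/256)πh²
dh/dt = (dV/dt)/(dV/dh) = -9/((81/256)π·14²) = -64/(441π) m/min
The level is dropping at 64/(441π) ≈ 0.04619 m/min.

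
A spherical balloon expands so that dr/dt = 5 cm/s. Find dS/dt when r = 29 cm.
1160π cm²/s

S = 4πr²
dS/dt = dS/dr · dr/dt = 8πr · 5
At r = 29: dS/dt = 1160π cm²/s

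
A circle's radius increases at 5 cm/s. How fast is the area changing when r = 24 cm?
240π cm²/s

A = πr²
dA/dt = 2πr · dr/dt = 2π(24)(5) = 240π cm²/s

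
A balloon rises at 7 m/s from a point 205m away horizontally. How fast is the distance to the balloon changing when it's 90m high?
126√2005/2005 ≈ 2.814 m/s

z² = 205² + y²
z = √(205² + 90²) = 5√2005
dz/dt = y/z · dy/dt = 90/(5√2005) · 7 = 126√2005/2005 ≈ 2.814 m/s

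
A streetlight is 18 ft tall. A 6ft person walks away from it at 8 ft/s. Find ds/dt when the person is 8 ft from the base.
4 ft/s

By similar triangles: 18/(x+s) = 6/s
Solving: s = 6x/12
ds/dt = 6/12 · dx/dt = 1/2 · 8 = 4 ft/s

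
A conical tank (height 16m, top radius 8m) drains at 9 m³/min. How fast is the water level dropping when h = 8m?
9/(16π) ≈ 0.179 m/min

r/h = 8/16, so r = (1/2)h
V = (1/3)πr²h = (1/3)π((1/2)h)²h = (1/12)πh³
dV/dh = (1/4)πh²
dh/dt = (dV/dt)/(dV/dh) = -9/((1/4)π·8²) = -9/(16π) m/min
The level is dropping at 9/(16π) ≈ 0.179 m/min.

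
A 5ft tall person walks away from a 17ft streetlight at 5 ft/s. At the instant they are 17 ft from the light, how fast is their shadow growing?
25/12 ft/s

By similar triangles: 17/(x+s) = 5/s
Solving: s = 5x/12
ds/dt = 5/12 · dx/dt = 5/12 · 5 = 25/12 ft/s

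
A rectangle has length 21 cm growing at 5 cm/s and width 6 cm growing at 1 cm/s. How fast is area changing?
51 cm²/s

A = lw
dA/dt = w·dl/dt + l·dw/dt = 6·5 + 21·1 = 51 cm²/s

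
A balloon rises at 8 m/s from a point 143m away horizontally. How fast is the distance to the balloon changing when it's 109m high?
436√32330/16165 ≈ 4.85 m/s

z² = 143² + y²
z = √(143² + 109²) = √32330
dz/dt = y/z · dy/dt = 109/√32330 · 8 = 436√32330/16165 ≈ 4.85 m/s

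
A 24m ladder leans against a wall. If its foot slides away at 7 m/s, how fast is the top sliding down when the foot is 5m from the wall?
35√551/551 ≈ 1.491 m/s

x² + y² = 24²
2x·dx/dt + 2y·dy/dt = 0
dy/dt = -x/y · dx/dt = -5/√551 · 7 = -35√551/551 m/s
The top is descending at 35√551/551 ≈ 1.491 m/s.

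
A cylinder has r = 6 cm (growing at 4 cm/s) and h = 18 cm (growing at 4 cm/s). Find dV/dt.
1008π cm³/s

V = πr²h
dV/dt = 2πrh·dr/dt + πr²·dh/dt
= 2π(6)(18)(4) + π(6)²(4)
= 1008π cm³/s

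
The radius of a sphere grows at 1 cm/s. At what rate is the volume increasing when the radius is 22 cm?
1936π cm³/s

V = (4/3)πr³
dV/dt = dV/dr · dr/dt = 4πr² · 1
At r = 22: dV/dt = 1936π cm³/s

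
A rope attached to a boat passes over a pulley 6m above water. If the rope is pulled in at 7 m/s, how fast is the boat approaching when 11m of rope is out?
77√85/85 ≈ 8.352 m/s

rope² = x² + 6²
x = √(11² - 6²) = √85
dx/dt = (rope/x) · d(rope)/dt = (11/√85) · (-7) = -77√85/85 m/s
The boat approaches at 77√85/85 ≈ 8.352 m/s.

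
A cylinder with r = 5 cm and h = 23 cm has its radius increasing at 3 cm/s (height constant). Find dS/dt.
198π cm²/s

S = 2πrh + 2πr² (lateral + bases)
dS/dt = (2πh + 4πr)·dr/dt = (2π·23 + 4π·5)·3
= 198π cm²/s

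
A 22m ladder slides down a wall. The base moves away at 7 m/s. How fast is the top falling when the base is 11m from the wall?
7√3/3 ≈ 4.041 m/s

x² + y² = 22²
2x·dx/dt + 2y·dy/dt = 0
dy/dt = -x/y · dx/dt = -11/(11√3) · 7 = -7√3/3 m/s
The top is descending at 7√3/3 ≈ 4.041 m/s.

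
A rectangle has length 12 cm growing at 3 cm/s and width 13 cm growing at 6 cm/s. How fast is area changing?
111 cm²/s

A = lw
dA/dt = w·dl/dt + l·dw/dt = 13·3 + 12·6 = 111 cm²/s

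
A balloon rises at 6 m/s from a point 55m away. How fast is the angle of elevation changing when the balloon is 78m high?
0.036228 rad/s

tan(θ) = y/55
sec²(θ) · dθ/dt = (1/55) · dy/dt
dθ/dt = cos²(θ)/55 · 6 = 55/(55² + 78²) · 6
dθ/dt = 0.036228 rad/s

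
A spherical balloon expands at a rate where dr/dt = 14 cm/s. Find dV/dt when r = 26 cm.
37856π cm³/s

V = (4/3)πr³
dV/dt = dV/dr · dr/dt = 4πr² · 14
At r = 26: dV/dt = 37856π cm³/s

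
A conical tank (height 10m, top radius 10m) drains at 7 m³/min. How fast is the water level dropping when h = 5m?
7/(25π) ≈ 0.08913 m/min

r/h = 10/10, so r = h
V = (1/3)πr²h = (1/3)π(h)²h = (1/3)πh³
dV/dh = πh²
dh/dt = (dV/dt)/(dV/dh) = -7/(π·5²) = -7/(25π) m/min
The level is dropping at 7/(25π) ≈ 0.08913 m/min.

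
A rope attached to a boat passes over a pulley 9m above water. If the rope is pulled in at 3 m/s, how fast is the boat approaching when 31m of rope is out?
93√55/220 ≈ 3.135 m/s

rope² = x² + 9²
x = √(31² - 9²) = 4√55
dx/dt = (rope/x) · d(rope)/dt = (31/(4√55)) · (-3) = -93√55/220 m/s
The boat approaches at 93√55/220 ≈ 3.135 m/s.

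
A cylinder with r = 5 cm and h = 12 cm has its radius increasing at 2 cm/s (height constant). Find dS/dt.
88π cm²/s

S = 2πrh + 2πr² (lateral + bases)
dS/dt = (2πh + 4πr)·dr/dt = (2π·12 + 4π·5)·2
= 88π cm²/s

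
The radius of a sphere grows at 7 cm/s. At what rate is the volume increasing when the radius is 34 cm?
32368π cm³/s

V = (4/3)πr³
dV/dt = dV/dr · dr/dt = 4πr² · 7
At r = 34: dV/dt = 32368π cm³/s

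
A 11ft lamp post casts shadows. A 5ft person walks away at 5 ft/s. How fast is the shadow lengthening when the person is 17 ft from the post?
25/6 ft/s

By similar triangles: 11/(x+s) = 5/s
Solving: s = 5x/6
ds/dt = 5/6 · dx/dt = 5/6 · 5 = 25/6 ft/s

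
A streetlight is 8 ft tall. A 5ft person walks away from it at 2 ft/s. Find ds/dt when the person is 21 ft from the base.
10/3 ft/s

By similar triangles: 8/(x+s) = 5/s
Solving: s = 5x/3
ds/dt = 5/3 · dx/dt = 5/3 · 2 = 10/3 ft/s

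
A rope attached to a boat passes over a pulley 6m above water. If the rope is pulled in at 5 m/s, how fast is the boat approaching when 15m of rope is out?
25√21/21 ≈ 5.455 m/s

rope² = x² + 6²
x = √(15² - 6²) = 3√21
dx/dt = (rope/x) · d(rope)/dt = (15/(3√21)) · (-5) = -25√21/21 m/s
The boat approaches at 25√21/21 ≈ 5.455 m/s.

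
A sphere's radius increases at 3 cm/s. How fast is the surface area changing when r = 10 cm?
240π cm²/s

S = 4πr²
dS/dt = dS/dr · dr/dt = 8πr · 3
At r = 10: dS/dt = 240π cm²/s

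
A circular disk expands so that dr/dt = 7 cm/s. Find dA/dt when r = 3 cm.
42π cm²/s

A = πr²
dA/dt = 2πr · dr/dt = 2π(3)(7) = 42π cm²/s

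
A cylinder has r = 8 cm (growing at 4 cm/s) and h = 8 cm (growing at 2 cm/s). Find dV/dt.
640π cm³/s

V = πr²h
dV/dt = 2πrh·dr/dt + πr²·dh/dt
= 2π(8)(8)(4) + π(8)²(2)
= 640π cm³/s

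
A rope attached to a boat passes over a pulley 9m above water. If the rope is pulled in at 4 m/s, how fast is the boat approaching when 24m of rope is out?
32√55/55 ≈ 4.315 m/s

rope² = x² + 9²
x = √(24² - 9²) = 3√55
dx/dt = (rope/x) · d(rope)/dt = (24/(3√55)) · (-4) = -32√55/55 m/s
The boat approaches at 32√55/55 ≈ 4.315 m/s.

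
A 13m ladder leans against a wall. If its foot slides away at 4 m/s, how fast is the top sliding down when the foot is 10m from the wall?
40√69/69 ≈ 4.815 m/s

x² + y² = 13²
2x·dx/dt + 2y·dy/dt = 0
dy/dt = -x/y · dx/dt = -10/√69 · 4 = -40√69/69 m/s
The top is descending at 40√69/69 ≈ 4.815 m/s.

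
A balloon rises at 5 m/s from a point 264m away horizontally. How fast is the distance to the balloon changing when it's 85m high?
425√76921/76921 ≈ 1.532 m/s

z² = 264² + y²
z = √(264² + 85²) = √76921
dz/dt = y/z · dy/dt = 85/√76921 · 5 = 425√76921/76921 ≈ 1.532 m/s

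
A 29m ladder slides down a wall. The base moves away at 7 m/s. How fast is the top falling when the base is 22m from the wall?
22√357/51 ≈ 8.151 m/s

x² + y² = 29²
2x·dx/dt + 2y·dy/dt = 0
dy/dt = -x/y · dx/dt = -22/√357 · 7 = -22√357/51 m/s
The top is descending at 22√357/51 ≈ 8.151 m/s.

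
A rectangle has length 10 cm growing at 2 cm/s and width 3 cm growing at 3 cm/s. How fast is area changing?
36 cm²/s

A = lw
dA/dt = w·dl/dt + l·dw/dt = 3·2 + 10·3 = 36 cm²/s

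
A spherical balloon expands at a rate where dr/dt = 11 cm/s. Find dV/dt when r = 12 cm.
6336π cm³/s

V = (4/3)πr³
dV/dt = dV/dr · dr/dt = 4πr² · 11
At r = 12: dV/dt = 6336π cm³/s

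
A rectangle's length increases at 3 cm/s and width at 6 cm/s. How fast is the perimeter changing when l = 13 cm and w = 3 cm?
18 cm/s

P = 2(l + w)
dP/dt = 2(dl/dt + dw/dt) = 2(3 + 6) = 18 cm/s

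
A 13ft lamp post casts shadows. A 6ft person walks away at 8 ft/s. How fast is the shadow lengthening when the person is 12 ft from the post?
48/7 ft/s

By similar triangles: 13/(x+s) = 6/s
Solving: s = 6x/7
ds/dt = 6/7 · dx/dt = 6/7 · 8 = 48/7 ft/s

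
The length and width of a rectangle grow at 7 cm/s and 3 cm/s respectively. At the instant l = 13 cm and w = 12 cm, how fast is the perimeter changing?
20 cm/s

P = 2(l + w)
dP/dt = 2(dl/dt + dw/dt) = 2(7 + 3) = 20 cm/s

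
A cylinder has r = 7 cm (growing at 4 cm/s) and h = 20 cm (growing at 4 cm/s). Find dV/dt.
1316π cm³/s

V = πr²h
dV/dt = 2πrh·dr/dt + πr²·dh/dt
= 2π(7)(20)(4) + π(7)²(4)
= 1316π cm³/s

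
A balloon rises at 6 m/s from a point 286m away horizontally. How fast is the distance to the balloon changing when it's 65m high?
30√509/509 ≈ 1.33 m/s

z² = 286² + y²
z = √(286² + 65²) = 13√509
dz/dt = y/z · dy/dt = 65/(13√509) · 6 = 30√509/509 ≈ 1.33 m/s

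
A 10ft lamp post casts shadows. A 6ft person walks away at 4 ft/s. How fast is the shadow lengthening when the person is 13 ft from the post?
6 ft/s

By similar triangles: 10/(x+s) = 6/s
Solving: s = 6x/4
ds/dt = 6/4 · dx/dt = 3/2 · 4 = 6 ft/s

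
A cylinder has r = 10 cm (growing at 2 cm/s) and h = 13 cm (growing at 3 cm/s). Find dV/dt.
820π cm³/s

V = πr²h
dV/dt = 2πrh·dr/dt + πr²·dh/dt
= 2π(10)(13)(2) + π(10)²(3)
= 820π cm³/s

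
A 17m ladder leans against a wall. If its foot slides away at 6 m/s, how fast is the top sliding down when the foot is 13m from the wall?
13√30/10 ≈ 7.12 m/s

x² + y² = 17²
2x·dx/dt + 2y·dy/dt = 0
dy/dt = -x/y · dx/dt = -13/(2√30) · 6 = -13√30/10 m/s
The top is descending at 13√30/10 ≈ 7.12 m/s.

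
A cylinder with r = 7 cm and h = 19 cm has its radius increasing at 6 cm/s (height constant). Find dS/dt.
396π cm²/s

S = 2πrh + 2πr² (lateral + bases)
dS/dt = (2πh + 4πr)·dr/dt = (2π·19 + 4π·7)·6
= 396π cm²/s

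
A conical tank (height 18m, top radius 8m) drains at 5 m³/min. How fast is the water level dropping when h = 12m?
45/(256π) ≈ 0.05595 m/min

r/h = 8/18, so r = (4/9)h
V = (1/3)πr²h = (1/3)π((4/9)h)²h = (16/243)πh³
dV/dh = (16/81)πh²
dh/dt = (dV/dt)/(dV/dh) = -5/((16/81)π·12²) = -45/(256π) m/min
The level is dropping at 45/(256π) ≈ 0.05595 m/min.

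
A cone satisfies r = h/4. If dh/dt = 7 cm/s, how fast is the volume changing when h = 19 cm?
2527π/16 cm³/s

V = (1/3)π(h/4)²h = πh³/48
dV/dt = πh²/16 · 7
At h = 19: dV/dt = 2527π/16 cm³/s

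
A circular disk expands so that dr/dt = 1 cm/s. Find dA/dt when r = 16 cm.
32π cm²/s

A = πr²
dA/dt = 2πr · dr/dt = 2π(16)(1) = 32π cm²/s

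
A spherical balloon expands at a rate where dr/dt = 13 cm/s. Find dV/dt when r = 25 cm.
32500π cm³/s

V = (4/3)πr³
dV/dt = dV/dr · dr/dt = 4πr² · 13
At r = 25: dV/dt = 32500π cm³/s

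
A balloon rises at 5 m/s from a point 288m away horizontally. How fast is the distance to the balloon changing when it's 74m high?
37√22105/4421 ≈ 1.244 m/s

z² = 288² + y²
z = √(288² + 74²) = 2√22105
dz/dt = y/z · dy/dt = 74/(2√22105) · 5 = 37√22105/4421 ≈ 1.244 m/s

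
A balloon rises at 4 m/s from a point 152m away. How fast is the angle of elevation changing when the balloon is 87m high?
0.019822 rad/s

tan(θ) = y/152
sec²(θ) · dθ/dt = (1/152) · dy/dt
dθ/dt = cos²(θ)/152 · 4 = 152/(152² + 87²) · 4
dθ/dt = 0.019822 rad/s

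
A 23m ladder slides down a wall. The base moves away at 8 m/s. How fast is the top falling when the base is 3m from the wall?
6√130/65 ≈ 1.052 m/s

x² + y² = 23²
2x·dx/dt + 2y·dy/dt = 0
dy/dt = -x/y · dx/dt = -3/(2√130) · 8 = -6√130/65 m/s
The top is descending at 6√130/65 ≈ 1.052 m/s.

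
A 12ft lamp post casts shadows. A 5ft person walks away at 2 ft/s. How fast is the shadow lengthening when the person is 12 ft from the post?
10/7 ft/s

By similar triangles: 12/(x+s) = 5/s
Solving: s = 5x/7
ds/dt = 5/7 · dx/dt = 5/7 · 2 = 10/7 ft/s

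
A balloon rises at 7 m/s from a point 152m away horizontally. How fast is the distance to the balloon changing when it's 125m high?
875√38729/38729 ≈ 4.446 m/s

z² = 152² + y²
z = √(152² + 125²) = √38729
dz/dt = y/z · dy/dt = 125/√38729 · 7 = 875√38729/38729 ≈ 4.446 m/s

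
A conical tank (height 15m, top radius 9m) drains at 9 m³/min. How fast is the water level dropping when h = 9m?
25/(81π) ≈ 0.09824 m/min

r/h = 9/15, so r = (3/5)h
V = (1/3)πr²h = (1/3)π((3/5)h)²h = (3/25)πh³
dV/dh = (9/25)πh²
dh/dt = (dV/dt)/(dV/dh) = -9/((9/25)π·9²) = -25/(81π) m/min
The level is dropping at 25/(81π) ≈ 0.09824 m/min.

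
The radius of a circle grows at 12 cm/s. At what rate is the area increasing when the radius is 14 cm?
336π cm²/s

A = πr²
dA/dt = 2πr · dr/dt = 2π(14)(12) = 336π cm²/s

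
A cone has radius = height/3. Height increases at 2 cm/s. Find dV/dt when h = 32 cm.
2048π/9 cm³/s

V = (1/3)π(h/3)²h = πh³/27
dV/dt = πh²/9 · 2
At h = 32: dV/dt = 2048π/9 cm³/s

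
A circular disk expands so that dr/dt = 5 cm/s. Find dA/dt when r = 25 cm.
250π cm²/s

A = πr²
dA/dt = 2πr · dr/dt = 2π(25)(5) = 250π cm²/s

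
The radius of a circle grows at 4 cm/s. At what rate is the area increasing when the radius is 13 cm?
104π cm²/s

A = πr²
dA/dt = 2πr · dr/dt = 2π(13)(4) = 104π cm²/s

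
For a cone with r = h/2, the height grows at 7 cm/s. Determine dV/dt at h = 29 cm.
5887π/4 cm³/s

V = (1/3)π(h/2)²h = πh³/12
dV/dt = πh²/4 · 7
At h = 29: dV/dt = 5887π/4 cm³/s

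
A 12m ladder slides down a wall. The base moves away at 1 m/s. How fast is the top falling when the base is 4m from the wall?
√2/4 ≈ 0.3536 m/s

x² + y² = 12²
2x·dx/dt + 2y·dy/dt = 0
dy/dt = -x/y · dx/dt = -4/(8√2) · 1 = -√2/4 m/s
The top is descending at √2/4 ≈ 0.3536 m/s.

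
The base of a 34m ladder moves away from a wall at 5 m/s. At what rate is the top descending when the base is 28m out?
70√93/93 ≈ 7.259 m/s

x² + y² = 34²
2x·dx/dt + 2y·dy/dt = 0
dy/dt = -x/y · dx/dt = -28/(2√93) · 5 = -70√93/93 m/s
The top is descending at 70√93/93 ≈ 7.259 m/s.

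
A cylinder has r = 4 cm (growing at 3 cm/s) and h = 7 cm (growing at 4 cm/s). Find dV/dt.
232π cm³/s

V = πr²h
dV/dt = 2πrh·dr/dt + πr²·dh/dt
= 2π(4)(7)(3) + π(4)²(4)
= 232π cm³/s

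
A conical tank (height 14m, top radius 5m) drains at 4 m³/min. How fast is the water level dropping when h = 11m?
784/(3025π) ≈ 0.0825 m/min

r/h = 5/14, so r = (5/14)h
V = (1/3)πr²h = (1/3)π((5/14)h)²h = (25/588)πh³
dV/dh = (25/196)πh²
dh/dt = (dV/dt)/(dV/dh) = -4/((25/196)π·11²) = -784/(3025π) m/min
The level is dropping at 784/(3025π) ≈ 0.0825 m/min.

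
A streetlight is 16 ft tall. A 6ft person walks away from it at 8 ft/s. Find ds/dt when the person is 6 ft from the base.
24/5 ft/s

By similar triangles: 16/(x+s) = 6/s
Solving: s = 6x/10
ds/dt = 6/10 · dx/dt = 3/5 · 8 = 24/5 ft/s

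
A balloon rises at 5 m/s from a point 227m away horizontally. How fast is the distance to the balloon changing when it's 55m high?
275√54554/54554 ≈ 1.177 m/s

z² = 227² + y²
z = √(227² + 55²) = √54554
dz/dt = y/z · dy/dt = 55/√54554 · 5 = 275√54554/54554 ≈ 1.177 m/s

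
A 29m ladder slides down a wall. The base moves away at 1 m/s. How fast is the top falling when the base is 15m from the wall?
15√154/308 ≈ 0.6044 m/s

x² + y² = 29²
2x·dx/dt + 2y·dy/dt = 0
dy/dt = -x/y · dx/dt = -15/(2√154) · 1 = -15√154/308 m/s
The top is descending at 15√154/308 ≈ 0.6044 m/s.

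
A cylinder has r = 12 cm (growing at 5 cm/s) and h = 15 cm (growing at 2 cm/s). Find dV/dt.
2088π cm³/s

V = πr²h
dV/dt = 2πrh·dr/dt + πr²·dh/dt
= 2π(12)(15)(5) + π(12)²(2)
= 2088π cm³/s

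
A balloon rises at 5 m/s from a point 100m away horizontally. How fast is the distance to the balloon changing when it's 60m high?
15√34/34 ≈ 2.572 m/s

z² = 100² + y²
z = √(100² + 60²) = 20√34
dz/dt = y/z · dy/dt = 60/(20√34) · 5 = 15√34/34 ≈ 2.572 m/s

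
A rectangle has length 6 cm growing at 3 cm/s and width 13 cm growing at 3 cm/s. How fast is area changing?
57 cm²/s

A = lw
dA/dt = w·dl/dt + l·dw/dt = 13·3 + 6·3 = 57 cm²/s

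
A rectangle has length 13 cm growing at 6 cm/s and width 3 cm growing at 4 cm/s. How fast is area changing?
70 cm²/s

A = lw
dA/dt = w·dl/dt + l·dw/dt = 3·6 + 13·4 = 70 cm²/s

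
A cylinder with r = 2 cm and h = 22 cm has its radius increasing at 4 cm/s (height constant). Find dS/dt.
208π cm²/s

S = 2πrh + 2πr² (lateral + bases)
dS/dt = (2πh + 4πr)·dr/dt = (2π·22 + 4π·2)·4
= 208π cm²/s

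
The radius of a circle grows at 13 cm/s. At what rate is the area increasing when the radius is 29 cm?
754π cm²/s

A = πr²
dA/dt = 2πr · dr/dt = 2π(29)(13) = 754π cm²/s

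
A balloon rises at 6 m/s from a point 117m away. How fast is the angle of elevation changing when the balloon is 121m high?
0.024779 rad/s

tan(θ) = y/117
sec²(θ) · dθ/dt = (1/117) · dy/dt
dθ/dt = cos²(θ)/117 · 6 = 117/(117² + 121²) · 6
dθ/dt = 0.024779 rad/s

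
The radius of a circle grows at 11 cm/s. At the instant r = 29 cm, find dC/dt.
22π cm/s

C = 2πr
dC/dt = 2π · dr/dt = 2π · 11 = 22π cm/s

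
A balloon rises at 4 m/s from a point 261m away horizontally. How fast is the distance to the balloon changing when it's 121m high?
242√82762/41381 ≈ 1.682 m/s

z² = 261² + y²
z = √(261² + 121²) = √82762
dz/dt = y/z · dy/dt = 121/√82762 · 4 = 242√82762/41381 ≈ 1.682 m/s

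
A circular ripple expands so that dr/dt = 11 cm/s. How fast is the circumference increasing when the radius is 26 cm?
22π cm/s

C = 2πr
dC/dt = 2π · dr/dt = 2π · 11 = 22π cm/s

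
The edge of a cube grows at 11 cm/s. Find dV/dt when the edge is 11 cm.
3993 cm³/s

V = s³
dV/dt = 3s² · ds/dt = 3·11²·11 = 3993 cm³/s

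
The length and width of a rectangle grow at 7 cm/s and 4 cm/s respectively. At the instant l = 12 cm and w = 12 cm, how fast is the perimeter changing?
22 cm/s

P = 2(l + w)
dP/dt = 2(dl/dt + dw/dt) = 2(7 + 4) = 22 cm/s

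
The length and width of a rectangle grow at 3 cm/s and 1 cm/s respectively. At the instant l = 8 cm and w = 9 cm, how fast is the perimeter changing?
8 cm/s

P = 2(l + w)
dP/dt = 2(dl/dt + dw/dt) = 2(3 + 1) = 8 cm/s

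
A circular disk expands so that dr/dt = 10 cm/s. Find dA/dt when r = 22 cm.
440π cm²/s

A = πr²
dA/dt = 2πr · dr/dt = 2π(22)(10) = 440π cm²/s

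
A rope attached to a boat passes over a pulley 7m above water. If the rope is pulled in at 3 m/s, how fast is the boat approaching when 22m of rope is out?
22√435/145 ≈ 3.164 m/s

rope² = x² + 7²
x = √(22² - 7²) = √435
dx/dt = (rope/x) · d(rope)/dt = (22/√435) · (-3) = -22√435/145 m/s
The boat approaches at 22√435/145 ≈ 3.164 m/s.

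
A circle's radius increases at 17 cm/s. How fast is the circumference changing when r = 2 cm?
34π cm/s

C = 2πr
dC/dt = 2π · dr/dt = 2π · 17 = 34π cm/s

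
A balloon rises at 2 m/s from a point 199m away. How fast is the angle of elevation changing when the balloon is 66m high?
0.009054 rad/s

tan(θ) = y/199
sec²(θ) · dθ/dt = (1/199) · dy/dt
dθ/dt = cos²(θ)/199 · 2 = 199/(199² + 66²) · 2
dθ/dt = 0.009054 rad/s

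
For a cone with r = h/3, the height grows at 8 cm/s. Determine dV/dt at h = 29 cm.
6728π/9 cm³/s

V = (1/3)π(h/3)²h = πh³/27
dV/dt = πh²/9 · 8
At h = 29: dV/dt = 6728π/9 cm³/s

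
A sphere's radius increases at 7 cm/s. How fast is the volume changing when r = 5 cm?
700π cm³/s

V = (4/3)πr³
dV/dt = dV/dr · dr/dt = 4πr² · 7
At r = 5: dV/dt = 700π cm³/s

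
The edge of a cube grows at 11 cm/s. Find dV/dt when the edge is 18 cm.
10692 cm³/s

V = s³
dV/dt = 3s² · ds/dt = 3·18²·11 = 10692 cm³/s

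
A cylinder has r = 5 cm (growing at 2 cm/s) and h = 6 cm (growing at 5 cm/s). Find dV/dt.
245π cm³/s

V = πr²h
dV/dt = 2πrh·dr/dt + πr²·dh/dt
= 2π(5)(6)(2) + π(5)²(5)
= 245π cm³/s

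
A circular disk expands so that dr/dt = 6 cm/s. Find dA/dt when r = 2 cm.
24π cm²/s

A = πr²
dA/dt = 2πr · dr/dt = 2π(2)(6) = 24π cm²/s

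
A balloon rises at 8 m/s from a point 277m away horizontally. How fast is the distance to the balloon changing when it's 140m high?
1120√96329/96329 ≈ 3.609 m/s

z² = 277² + y²
z = √(277² + 140²) = √96329
dz/dt = y/z · dy/dt = 140/√96329 · 8 = 1120√96329/96329 ≈ 3.609 m/s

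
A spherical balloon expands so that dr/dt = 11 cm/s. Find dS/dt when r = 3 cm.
264π cm²/s

S = 4πr²
dS/dt = dS/dr · dr/dt = 8πr · 11
At r = 3: dS/dt = 264π cm²/s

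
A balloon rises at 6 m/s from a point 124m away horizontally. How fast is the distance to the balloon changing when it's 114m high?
342√7093/7093 ≈ 4.061 m/s

z² = 124² + y²
z = √(124² + 114²) = 2√7093
dz/dt = y/z · dy/dt = 114/(2√7093) · 6 = 342√7093/7093 ≈ 4.061 m/s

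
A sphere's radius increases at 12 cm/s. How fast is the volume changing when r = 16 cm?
12288π cm³/s

V = (4/3)πr³
dV/dt = dV/dr · dr/dt = 4πr² · 12
At r = 16: dV/dt = 12288π cm³/s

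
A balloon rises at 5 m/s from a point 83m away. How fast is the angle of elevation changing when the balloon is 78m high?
0.03199 rad/s

tan(θ) = y/83
sec²(θ) · dθ/dt = (1/83) · dy/dt
dθ/dt = cos²(θ)/83 · 5 = 83/(83² + 78²) · 5
dθ/dt = 0.03199 rad/s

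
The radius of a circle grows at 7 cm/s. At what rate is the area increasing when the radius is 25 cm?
350π cm²/s

A = πr²
dA/dt = 2πr · dr/dt = 2π(25)(7) = 350π cm²/s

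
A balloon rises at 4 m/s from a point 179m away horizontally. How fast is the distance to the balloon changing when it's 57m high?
114√35290/17645 ≈ 1.214 m/s

z² = 179² + y²
z = √(179² + 57²) = √35290
dz/dt = y/z · dy/dt = 57/√35290 · 4 = 114√35290/17645 ≈ 1.214 m/s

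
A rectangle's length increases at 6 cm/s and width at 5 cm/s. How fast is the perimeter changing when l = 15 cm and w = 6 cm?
22 cm/s

P = 2(l + w)
dP/dt = 2(dl/dt + dw/dt) = 2(6 + 5) = 22 cm/s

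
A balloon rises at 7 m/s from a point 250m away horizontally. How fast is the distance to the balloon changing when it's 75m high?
21√109/109 ≈ 2.011 m/s

z² = 250² + y²
z = √(250² + 75²) = 25√109
dz/dt = y/z · dy/dt = 75/(25√109) · 7 = 21√109/109 ≈ 2.011 m/s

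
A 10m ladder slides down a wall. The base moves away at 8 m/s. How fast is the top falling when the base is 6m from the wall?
6 m/s

x² + y² = 10²
2x·dx/dt + 2y·dy/dt = 0
dy/dt = -x/y · dx/dt = -6/8 · 8 = -6 m/s
The top is descending at 6 m/s.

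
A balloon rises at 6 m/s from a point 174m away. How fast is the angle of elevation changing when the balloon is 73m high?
0.029322 rad/s

tan(θ) = y/174
sec²(θ) · dθ/dt = (1/174) · dy/dt
dθ/dt = cos²(θ)/174 · 6 = 174/(174² + 73²) · 6
dθ/dt = 0.029322 rad/s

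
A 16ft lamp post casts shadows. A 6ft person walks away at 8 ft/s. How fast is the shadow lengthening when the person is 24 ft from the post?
24/5 ft/s

By similar triangles: 16/(x+s) = 6/s
Solving: s = 6x/10
ds/dt = 6/10 · dx/dt = 3/5 · 8 = 24/5 ft/s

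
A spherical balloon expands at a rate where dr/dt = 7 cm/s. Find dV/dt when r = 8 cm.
1792π cm³/s

V = (4/3)πr³
dV/dt = dV/dr · dr/dt = 4πr² · 7
At r = 8: dV/dt = 1792π cm³/s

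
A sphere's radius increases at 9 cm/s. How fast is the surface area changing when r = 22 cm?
1584π cm²/s

S = 4πr²
dS/dt = dS/dr · dr/dt = 8πr · 9
At r = 22: dS/dt = 1584π cm²/s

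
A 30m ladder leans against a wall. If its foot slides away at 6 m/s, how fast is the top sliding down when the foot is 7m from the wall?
42√851/851 ≈ 1.44 m/s

x² + y² = 30²
2x·dx/dt + 2y·dy/dt = 0
dy/dt = -x/y · dx/dt = -7/√851 · 6 = -42√851/851 m/s
The top is descending at 42√851/851 ≈ 1.44 m/s.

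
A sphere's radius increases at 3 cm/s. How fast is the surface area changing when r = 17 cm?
408π cm²/s

S = 4πr²
dS/dt = dS/dr · dr/dt = 8πr · 3
At r = 17: dS/dt = 408π cm²/s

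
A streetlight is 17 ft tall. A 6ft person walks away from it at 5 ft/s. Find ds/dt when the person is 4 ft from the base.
30/11 ft/s

By similar triangles: 17/(x+s) = 6/s
Solving: s = 6x/11
ds/dt = 6/11 · dx/dt = 6/11 · 5 = 30/11 ft/s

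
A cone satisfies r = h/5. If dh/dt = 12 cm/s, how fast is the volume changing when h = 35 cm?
588π cm³/s

V = (1/3)π(h/5)²h = πh³/75
dV/dt = πh²/25 · 12
At h = 35: dV/dt = 588π cm³/s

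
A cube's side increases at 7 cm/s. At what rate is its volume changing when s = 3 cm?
189 cm³/s

V = s³
dV/dt = 3s² · ds/dt = 3·3²·7 = 189 cm³/s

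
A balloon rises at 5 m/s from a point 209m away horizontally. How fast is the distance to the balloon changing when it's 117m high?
117√57370/11474 ≈ 2.442 m/s

z² = 209² + y²
z = √(209² + 117²) = √57370
dz/dt = y/z · dy/dt = 117/√57370 · 5 = 117√57370/11474 ≈ 2.442 m/s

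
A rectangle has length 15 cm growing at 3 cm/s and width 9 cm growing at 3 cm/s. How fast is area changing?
72 cm²/s

A = lw
dA/dt = w·dl/dt + l·dw/dt = 9·3 + 15·3 = 72 cm²/s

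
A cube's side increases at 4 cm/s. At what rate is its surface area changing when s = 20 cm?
960 cm²/s

A = 6s²
dA/dt = 12s · ds/dt = 12·20·4 = 960 cm²/s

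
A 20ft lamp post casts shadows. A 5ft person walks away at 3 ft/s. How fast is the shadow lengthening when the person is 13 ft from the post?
1 ft/s

By similar triangles: 20/(x+s) = 5/s
Solving: s = 5x/15
ds/dt = 5/15 · dx/dt = 1/3 · 3 = 1 ft/s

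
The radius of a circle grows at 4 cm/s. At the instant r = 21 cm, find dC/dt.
8π cm/s

C = 2πr
dC/dt = 2π · dr/dt = 2π · 4 = 8π cm/s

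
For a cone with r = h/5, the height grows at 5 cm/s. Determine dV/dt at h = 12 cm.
144π/5 cm³/s

V = (1/3)π(h/5)²h = πh³/75
dV/dt = πh²/25 · 5
At h = 12: dV/dt = 144π/5 cm³/s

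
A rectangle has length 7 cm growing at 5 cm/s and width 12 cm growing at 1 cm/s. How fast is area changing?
67 cm²/s

A = lw
dA/dt = w·dl/dt + l·dw/dt = 12·5 + 7·1 = 67 cm²/s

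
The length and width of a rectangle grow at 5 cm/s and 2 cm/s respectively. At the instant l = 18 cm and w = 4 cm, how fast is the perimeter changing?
14 cm/s

P = 2(l + w)
dP/dt = 2(dl/dt + dw/dt) = 2(5 + 2) = 14 cm/s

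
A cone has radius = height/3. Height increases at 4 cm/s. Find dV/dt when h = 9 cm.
36π cm³/s

V = (1/3)π(h/3)²h = πh³/27
dV/dt = πh²/9 · 4
At h = 9: dV/dt = 36π cm³/s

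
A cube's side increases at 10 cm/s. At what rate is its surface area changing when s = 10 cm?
1200 cm²/s

A = 6s²
dA/dt = 12s · ds/dt = 12·10·10 = 1200 cm²/s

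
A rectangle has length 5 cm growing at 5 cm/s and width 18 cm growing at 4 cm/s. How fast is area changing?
110 cm²/s

A = lw
dA/dt = w·dl/dt + l·dw/dt = 18·5 + 5·4 = 110 cm²/s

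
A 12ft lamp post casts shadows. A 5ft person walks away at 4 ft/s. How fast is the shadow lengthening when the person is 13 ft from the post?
20/7 ft/s

By similar triangles: 12/(x+s) = 5/s
Solving: s = 5x/7
ds/dt = 5/7 · dx/dt = 5/7 · 4 = 20/7 ft/s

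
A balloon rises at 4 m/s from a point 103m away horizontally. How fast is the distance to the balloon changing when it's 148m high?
592√32513/32513 ≈ 3.283 m/s

z² = 103² + y²
z = √(103² + 148²) = √32513
dz/dt = y/z · dy/dt = 148/√32513 · 4 = 592√32513/32513 ≈ 3.283 m/s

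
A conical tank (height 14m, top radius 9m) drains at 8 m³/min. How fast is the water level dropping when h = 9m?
1568/(6561π) ≈ 0.07607 m/min

r/h = 9/14, so r = (9/14)h
V = (1/3)πr²h = (1/3)π((9/14)h)²h = (27/196)πh³
dV/dh = (81/196)πh²
dh/dt = (dV/dt)/(dV/dh) = -8/((81/196)π·9²) = -1568/(6561π) m/min
The level is dropping at 1568/(6561π) ≈ 0.07607 m/min.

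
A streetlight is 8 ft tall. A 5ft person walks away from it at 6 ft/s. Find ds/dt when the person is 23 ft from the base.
10 ft/s

By similar triangles: 8/(x+s) = 5/s
Solving: s = 5x/3
ds/dt = 5/3 · dx/dt = 5/3 · 6 = 10 ft/s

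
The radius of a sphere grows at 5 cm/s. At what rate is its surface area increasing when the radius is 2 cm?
80π cm²/s

S = 4πr²
dS/dt = dS/dr · dr/dt = 8πr · 5
At r = 2: dS/dt = 80π cm²/s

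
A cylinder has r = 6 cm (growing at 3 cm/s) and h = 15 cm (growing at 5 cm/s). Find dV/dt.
720π cm³/s

V = πr²h
dV/dt = 2πrh·dr/dt + πr²·dh/dt
= 2π(6)(15)(3) + π(6)²(5)
= 720π cm³/s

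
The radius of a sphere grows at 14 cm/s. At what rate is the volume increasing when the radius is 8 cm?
3584π cm³/s

V = (4/3)πr³
dV/dt = dV/dr · dr/dt = 4πr² · 14
At r = 8: dV/dt = 3584π cm³/s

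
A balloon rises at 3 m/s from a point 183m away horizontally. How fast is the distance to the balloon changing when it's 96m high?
96√4745/4745 ≈ 1.394 m/s

z² = 183² + y²
z = √(183² + 96²) = 3√4745
dz/dt = y/z · dy/dt = 96/(3√4745) · 3 = 96√4745/4745 ≈ 1.394 m/s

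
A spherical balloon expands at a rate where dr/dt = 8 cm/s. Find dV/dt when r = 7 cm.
1568π cm³/s

V = (4/3)πr³
dV/dt = dV/dr · dr/dt = 4πr² · 8
At r = 7: dV/dt = 1568π cm³/s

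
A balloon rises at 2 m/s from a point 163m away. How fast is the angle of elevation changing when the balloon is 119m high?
0.008004 rad/s

tan(θ) = y/163
sec²(θ) · dθ/dt = (1/163) · dy/dt
dθ/dt = cos²(θ)/163 · 2 = 163/(163² + 119²) · 2
dθ/dt = 0.008004 rad/s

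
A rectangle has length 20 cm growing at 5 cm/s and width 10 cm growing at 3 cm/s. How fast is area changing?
110 cm²/s

A = lw
dA/dt = w·dl/dt + l·dw/dt = 10·5 + 20·3 = 110 cm²/s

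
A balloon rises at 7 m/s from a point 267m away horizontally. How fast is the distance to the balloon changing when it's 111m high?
259√9290/9290 ≈ 2.687 m/s

z² = 267² + y²
z = √(267² + 111²) = 3√9290
dz/dt = y/z · dy/dt = 111/(3√9290) · 7 = 259√9290/9290 ≈ 2.687 m/s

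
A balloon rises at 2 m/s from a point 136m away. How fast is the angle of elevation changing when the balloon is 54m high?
0.012703 rad/s

tan(θ) = y/136
sec²(θ) · dθ/dt = (1/136) · dy/dt
dθ/dt = cos²(θ)/136 · 2 = 136/(136² + 54²) · 2
dθ/dt = 0.012703 rad/s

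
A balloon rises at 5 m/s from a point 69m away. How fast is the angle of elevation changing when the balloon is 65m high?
0.038393 rad/s

tan(θ) = y/69
sec²(θ) · dθ/dt = (1/69) · dy/dt
dθ/dt = cos²(θ)/69 · 5 = 69/(69² + 65²) · 5
dθ/dt = 0.038393 rad/s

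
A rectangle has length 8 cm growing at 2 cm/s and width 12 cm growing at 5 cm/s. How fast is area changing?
64 cm²/s

A = lw
dA/dt = w·dl/dt + l·dw/dt = 12·2 + 8·5 = 64 cm²/s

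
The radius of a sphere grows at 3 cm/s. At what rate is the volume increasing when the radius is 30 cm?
10800π cm³/s

V = (4/3)πr³
dV/dt = dV/dr · dr/dt = 4πr² · 3
At r = 30: dV/dt = 10800π cm³/s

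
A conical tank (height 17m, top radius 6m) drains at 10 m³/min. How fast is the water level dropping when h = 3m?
1445/(162π) ≈ 2.839 m/min

r/h = 6/17, so r = (6/17)h
V = (1/3)πr²h = (1/3)π((6/17)h)²h = (12/289)πh³
dV/dh = (36/289)πh²
dh/dt = (dV/dt)/(dV/dh) = -10/((36/289)π·3²) = -1445/(162π) m/min
The level is dropping at 1445/(162π) ≈ 2.839 m/min.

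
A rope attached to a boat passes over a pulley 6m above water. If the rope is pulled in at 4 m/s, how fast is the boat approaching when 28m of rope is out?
56√187/187 ≈ 4.095 m/s

rope² = x² + 6²
x = √(28² - 6²) = 2√187
dx/dt = (rope/x) · d(rope)/dt = (28/(2√187)) · (-4) = -56√187/187 m/s
The boat approaches at 56√187/187 ≈ 4.095 m/s.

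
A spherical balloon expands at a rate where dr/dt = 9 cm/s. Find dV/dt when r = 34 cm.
41616π cm³/s

V = (4/3)πr³
dV/dt = dV/dr · dr/dt = 4πr² · 9
At r = 34: dV/dt = 41616π cm³/s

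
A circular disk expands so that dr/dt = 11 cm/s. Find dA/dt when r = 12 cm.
264π cm²/s

A = πr²
dA/dt = 2πr · dr/dt = 2π(12)(11) = 264π cm²/s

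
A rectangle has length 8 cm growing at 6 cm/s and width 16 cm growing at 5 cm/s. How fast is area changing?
136 cm²/s

A = lw
dA/dt = w·dl/dt + l·dw/dt = 16·6 + 8·5 = 136 cm²/s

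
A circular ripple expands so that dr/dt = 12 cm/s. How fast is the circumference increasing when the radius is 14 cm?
24π cm/s

C = 2πr
dC/dt = 2π · dr/dt = 2π · 12 = 24π cm/s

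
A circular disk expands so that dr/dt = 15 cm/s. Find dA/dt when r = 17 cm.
510π cm²/s

A = πr²
dA/dt = 2πr · dr/dt = 2π(17)(15) = 510π cm²/s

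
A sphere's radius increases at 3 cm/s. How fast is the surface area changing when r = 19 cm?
456π cm²/s

S = 4πr²
dS/dt = dS/dr · dr/dt = 8πr · 3
At r = 19: dS/dt = 456π cm²/s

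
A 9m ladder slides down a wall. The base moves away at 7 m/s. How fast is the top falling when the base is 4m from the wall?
28√65/65 ≈ 3.473 m/s

x² + y² = 9²
2x·dx/dt + 2y·dy/dt = 0
dy/dt = -x/y · dx/dt = -4/√65 · 7 = -28√65/65 m/s
The top is descending at 28√65/65 ≈ 3.473 m/s.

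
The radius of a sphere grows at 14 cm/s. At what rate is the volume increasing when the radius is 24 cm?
32256π cm³/s

V = (4/3)πr³
dV/dt = dV/dr · dr/dt = 4πr² · 14
At r = 24: dV/dt = 32256π cm³/s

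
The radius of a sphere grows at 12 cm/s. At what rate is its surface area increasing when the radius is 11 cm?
1056π cm²/s

S = 4πr²
dS/dt = dS/dr · dr/dt = 8πr · 12
At r = 11: dS/dt = 1056π cm²/s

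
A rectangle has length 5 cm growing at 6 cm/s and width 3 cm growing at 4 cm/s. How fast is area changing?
38 cm²/s

A = lw
dA/dt = w·dl/dt + l·dw/dt = 3·6 + 5·4 = 38 cm²/s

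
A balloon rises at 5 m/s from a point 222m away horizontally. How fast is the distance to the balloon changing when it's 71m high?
71√2173/2173 ≈ 1.523 m/s

z² = 222² + y²
z = √(222² + 71²) = 5√2173
dz/dt = y/z · dy/dt = 71/(5√2173) · 5 = 71√2173/2173 ≈ 1.523 m/s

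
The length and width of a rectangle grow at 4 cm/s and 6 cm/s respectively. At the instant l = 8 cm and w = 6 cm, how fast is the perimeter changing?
20 cm/s

P = 2(l + w)
dP/dt = 2(dl/dt + dw/dt) = 2(4 + 6) = 20 cm/s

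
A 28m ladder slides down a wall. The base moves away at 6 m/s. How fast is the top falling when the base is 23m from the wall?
46√255/85 ≈ 8.642 m/s

x² + y² = 28²
2x·dx/dt + 2y·dy/dt = 0
dy/dt = -x/y · dx/dt = -23/√255 · 6 = -46√255/85 m/s
The top is descending at 46√255/85 ≈ 8.642 m/s.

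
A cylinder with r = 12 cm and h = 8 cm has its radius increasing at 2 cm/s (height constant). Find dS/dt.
128π cm²/s

S = 2πrh + 2πr² (lateral + bases)
dS/dt = (2πh + 4πr)·dr/dt = (2π·8 + 4π·12)·2
= 128π cm²/s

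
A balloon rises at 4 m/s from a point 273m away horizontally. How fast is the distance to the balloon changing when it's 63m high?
6√178/89 ≈ 0.8994 m/s

z² = 273² + y²
z = √(273² + 63²) = 21√178
dz/dt = y/z · dy/dt = 63/(21√178) · 4 = 6√178/89 ≈ 0.8994 m/s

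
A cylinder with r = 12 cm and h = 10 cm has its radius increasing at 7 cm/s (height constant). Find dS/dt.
476π cm²/s

S = 2πrh + 2πr² (lateral + bases)
dS/dt = (2πh + 4πr)·dr/dt = (2π·10 + 4π·12)·7
= 476π cm²/s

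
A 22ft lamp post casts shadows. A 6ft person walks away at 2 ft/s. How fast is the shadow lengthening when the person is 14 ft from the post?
3/4 ft/s

By similar triangles: 22/(x+s) = 6/s
Solving: s = 6x/16
ds/dt = 6/16 · dx/dt = 3/8 · 2 = 3/4 ft/s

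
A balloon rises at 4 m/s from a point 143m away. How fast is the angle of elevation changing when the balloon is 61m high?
0.023666 rad/s

tan(θ) = y/143
sec²(θ) · dθ/dt = (1/143) · dy/dt
dθ/dt = cos²(θ)/143 · 4 = 143/(143² + 61²) · 4
dθ/dt = 0.023666 rad/s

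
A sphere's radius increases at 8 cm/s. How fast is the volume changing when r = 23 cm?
16928π cm³/s

V = (4/3)πr³
dV/dt = dV/dr · dr/dt = 4πr² · 8
At r = 23: dV/dt = 16928π cm³/s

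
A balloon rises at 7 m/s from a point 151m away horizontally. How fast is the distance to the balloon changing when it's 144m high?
1008√43537/43537 ≈ 4.831 m/s

z² = 151² + y²
z = √(151² + 144²) = √43537
dz/dt = y/z · dy/dt = 144/√43537 · 7 = 1008√43537/43537 ≈ 4.831 m/s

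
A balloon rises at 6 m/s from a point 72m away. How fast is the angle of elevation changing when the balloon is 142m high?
0.017043 rad/s

tan(θ) = y/72
sec²(θ) · dθ/dt = (1/72) · dy/dt
dθ/dt = cos²(θ)/72 · 6 = 72/(72² + 142²) · 6
dθ/dt = 0.017043 rad/s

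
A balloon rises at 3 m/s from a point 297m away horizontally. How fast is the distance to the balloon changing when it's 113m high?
339√100978/100978 ≈ 1.067 m/s

z² = 297² + y²
z = √(297² + 113²) = √100978
dz/dt = y/z · dy/dt = 113/√100978 · 3 = 339√100978/100978 ≈ 1.067 m/s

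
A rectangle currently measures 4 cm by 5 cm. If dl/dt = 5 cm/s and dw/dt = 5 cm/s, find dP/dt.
20 cm/s

P = 2(l + w)
dP/dt = 2(dl/dt + dw/dt) = 2(5 + 5) = 20 cm/s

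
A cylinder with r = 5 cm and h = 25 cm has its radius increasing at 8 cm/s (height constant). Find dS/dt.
560π cm²/s

S = 2πrh + 2πr² (lateral + bases)
dS/dt = (2πh + 4πr)·dr/dt = (2π·25 + 4π·5)·8
= 560π cm²/s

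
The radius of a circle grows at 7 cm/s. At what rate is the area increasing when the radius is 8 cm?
112π cm²/s

A = πr²
dA/dt = 2πr · dr/dt = 2π(8)(7) = 112π cm²/s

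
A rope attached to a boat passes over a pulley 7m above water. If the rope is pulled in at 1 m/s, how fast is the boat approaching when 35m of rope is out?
5√6/12 ≈ 1.021 m/s

rope² = x² + 7²
x = √(35² - 7²) = 14√6
dx/dt = (rope/x) · d(rope)/dt = (35/(14√6)) · (-1) = -5√6/12 m/s
The boat approaches at 5√6/12 ≈ 1.021 m/s.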